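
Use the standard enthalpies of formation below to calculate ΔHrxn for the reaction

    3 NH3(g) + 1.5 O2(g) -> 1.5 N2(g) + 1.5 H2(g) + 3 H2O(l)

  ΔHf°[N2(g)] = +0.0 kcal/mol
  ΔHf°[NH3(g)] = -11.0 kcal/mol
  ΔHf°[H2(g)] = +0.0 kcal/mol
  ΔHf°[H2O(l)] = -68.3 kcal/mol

Products: 3/2·(+0.0) + 3/2·(+0.0) + 3·(-68.3) = -204.9
Reactants: 3·(-11.0) + 3/2·(+0.0) = -33.0
ΔHrxn = (-204.9) − (-33.0) = -171.9 kcal/mol

ΔHrxn = -171.9 kcal/mol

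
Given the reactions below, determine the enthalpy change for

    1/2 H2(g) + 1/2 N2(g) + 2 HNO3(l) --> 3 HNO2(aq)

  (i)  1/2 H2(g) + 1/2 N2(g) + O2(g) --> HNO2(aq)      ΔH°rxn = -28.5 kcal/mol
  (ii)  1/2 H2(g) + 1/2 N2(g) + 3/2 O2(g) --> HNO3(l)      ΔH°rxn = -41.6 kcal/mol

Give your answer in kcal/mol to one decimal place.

ΔH°rxn = -2.3 kcal/mol

(i) × 3 (×3 to match 3 HNO2(aq) in the target): (3)·(-28.5) = -85.5 kcal/mol
(ii) reversed and × 2 (HNO3(l) must end up as a reactant; scale by 2 for the 2 HNO3(l)): (-2)·(-41.6) = +83.2 kcal/mol
Summing the manipulated equations, ΔH°rxn = (3)·(-28.5) + (-2)·(-41.6) = -2.3 kcal/mol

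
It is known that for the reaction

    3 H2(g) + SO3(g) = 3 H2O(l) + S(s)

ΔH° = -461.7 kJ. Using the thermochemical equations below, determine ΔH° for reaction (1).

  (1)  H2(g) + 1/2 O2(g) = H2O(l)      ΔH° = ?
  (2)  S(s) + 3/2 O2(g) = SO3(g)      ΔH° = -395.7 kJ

(1) × 3 (×3 to match 3 H2O(l) in the target): contributes 3·x
(2) reversed (reverse to put SO3(g) on the reactant side): +395.7 kJ
-461.7 = (+395.7) + 3·x
x = (-461.7 − (+395.7)) / (3) = -285.8 kJ

ΔH° = -285.8 kJ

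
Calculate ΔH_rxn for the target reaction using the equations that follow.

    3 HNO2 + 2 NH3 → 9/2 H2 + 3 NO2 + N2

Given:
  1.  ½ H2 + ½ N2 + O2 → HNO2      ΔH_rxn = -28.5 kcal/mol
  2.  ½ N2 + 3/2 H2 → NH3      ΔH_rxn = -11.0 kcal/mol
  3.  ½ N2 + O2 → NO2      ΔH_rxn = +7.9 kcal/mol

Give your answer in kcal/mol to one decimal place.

ΔH_rxn = 131.2 kcal/mol

eq. 1 reversed and × 3: (-3)·(-28.5) = +85.5 kcal/mol
eq. 2 reversed and × 2: (-2)·(-11.0) = +22.0 kcal/mol
eq. 3 × 3: (3)·(+7.9) = +23.7 kcal/mol
ΔH_rxn = (+85.5) + (+22.0) + (+23.7) = 131.2 kcal/mol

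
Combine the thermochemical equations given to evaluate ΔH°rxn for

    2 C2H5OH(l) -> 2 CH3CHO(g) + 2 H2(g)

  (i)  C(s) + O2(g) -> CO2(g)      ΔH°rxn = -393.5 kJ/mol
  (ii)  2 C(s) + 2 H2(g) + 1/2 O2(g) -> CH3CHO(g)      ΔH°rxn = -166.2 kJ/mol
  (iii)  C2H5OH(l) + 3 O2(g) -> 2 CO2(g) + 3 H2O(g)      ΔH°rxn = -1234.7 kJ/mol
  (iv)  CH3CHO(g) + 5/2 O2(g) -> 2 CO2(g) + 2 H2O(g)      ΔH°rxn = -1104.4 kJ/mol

(i) × 2: (2)·(-393.5) = -787.0 kJ/mol
(ii) reversed: +166.2 kJ/mol
(iii) × 2: (2)·(-1234.7) = -2469.4 kJ/mol
(iv) reversed and × 3: (-3)·(-1104.4) = +3313.2 kJ/mol
Summing the manipulated equations, ΔH°rxn = (-787.0) + (+166.2) + (-2469.4) + (+3313.2) = 223.0 kJ/mol

ΔH°rxn = 223.0 kJ/mol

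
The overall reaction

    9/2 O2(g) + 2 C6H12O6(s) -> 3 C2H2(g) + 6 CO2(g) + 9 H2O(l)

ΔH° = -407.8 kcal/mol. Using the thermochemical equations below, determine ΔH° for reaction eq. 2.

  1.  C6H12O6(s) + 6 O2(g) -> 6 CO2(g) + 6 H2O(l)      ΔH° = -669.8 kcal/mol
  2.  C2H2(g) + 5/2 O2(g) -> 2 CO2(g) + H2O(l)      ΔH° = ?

ΔH° = -310.6 kcal/mol

eq. 1 × 2: (2)·(-669.8) = -1339.6 kcal/mol
eq. 2 reversed and × 3: contributes −3·x
-407.8 = (-1339.6) − 3·x
x = (-407.8 − (-1339.6)) / (-3) = -310.6 kcal/mol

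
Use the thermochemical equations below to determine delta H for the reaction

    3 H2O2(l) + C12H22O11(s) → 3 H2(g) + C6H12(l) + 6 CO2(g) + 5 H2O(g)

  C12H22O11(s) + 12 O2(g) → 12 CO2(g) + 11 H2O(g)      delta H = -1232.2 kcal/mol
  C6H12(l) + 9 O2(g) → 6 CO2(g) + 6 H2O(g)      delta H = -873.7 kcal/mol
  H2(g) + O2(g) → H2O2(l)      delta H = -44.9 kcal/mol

delta H = -223.8 kcal/mol

equation 1 as written (C12H22O11(s) already on the reactant side): -1232.2 kcal/mol
equation 2 reversed (C6H12(l) must end up as a product): +873.7 kcal/mol
equation 3 reversed and × 3 (H2O2(l) must end up as a reactant; ×3 to match 3 H2O2(l) in the target): (-3)·(-44.9) = +134.7 kcal/mol
delta H = (-1232.2) + (+873.7) + (+134.7) = -223.8 kcal/mol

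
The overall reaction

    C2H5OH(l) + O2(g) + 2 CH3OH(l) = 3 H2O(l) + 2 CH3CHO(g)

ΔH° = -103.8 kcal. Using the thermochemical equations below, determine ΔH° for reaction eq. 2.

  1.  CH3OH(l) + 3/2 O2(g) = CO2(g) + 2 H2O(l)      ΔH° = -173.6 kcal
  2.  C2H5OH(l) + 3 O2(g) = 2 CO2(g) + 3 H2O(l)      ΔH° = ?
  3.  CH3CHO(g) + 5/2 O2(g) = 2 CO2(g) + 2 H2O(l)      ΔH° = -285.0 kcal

eq. 1 × 2 (×2 to match 2 CH3OH(l) in the target): (2)·(-173.6) = -347.2 kcal
eq. 2 as written (C2H5OH(l) already on the reactant side): contributes x
eq. 3 reversed and × 2 (reverse to put CH3CHO(g) on the product side; ×2 to match 2 CH3CHO(g) in the target): (-2)·(-285.0) = +570.0 kcal
-103.8 = (-347.2) + (+570.0) + x
x = (-103.8 − (+222.8)) / (1) = -326.6 kcal

ΔH° = -326.6 kcal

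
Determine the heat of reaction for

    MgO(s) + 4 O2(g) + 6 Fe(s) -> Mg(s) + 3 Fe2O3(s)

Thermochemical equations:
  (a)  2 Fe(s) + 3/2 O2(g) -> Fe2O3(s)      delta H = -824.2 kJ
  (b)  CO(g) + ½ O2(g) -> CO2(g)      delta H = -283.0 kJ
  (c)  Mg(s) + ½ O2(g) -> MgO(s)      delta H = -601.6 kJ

(a) × 3: (3)·(-824.2) = -2472.6 kJ
(b): not needed.
(c) reversed: +601.6 kJ
Combining the equations, delta H = (3)·(-824.2) + (-1)·(-601.6) = -1871.0 kJ

delta H = -1871.0 kJ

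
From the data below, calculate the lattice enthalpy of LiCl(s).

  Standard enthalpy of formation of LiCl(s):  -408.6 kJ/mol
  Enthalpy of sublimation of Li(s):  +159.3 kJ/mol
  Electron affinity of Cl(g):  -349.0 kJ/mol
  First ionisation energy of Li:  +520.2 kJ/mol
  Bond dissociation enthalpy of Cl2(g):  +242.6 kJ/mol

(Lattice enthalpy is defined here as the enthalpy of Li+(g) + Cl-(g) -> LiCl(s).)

ΔHf° = 1·ΔHsub + 1·(ΣIE) + 1/2·D(Cl2) + 1·EA + U
-408.6 = 1·(+159.3) + 1·(+520.2) + 1/2·(+242.6) + 1·(-349.0) + U
U = -408.6 − (+451.8) = -860.4 kJ/mol

U = -860.4 kJ/mol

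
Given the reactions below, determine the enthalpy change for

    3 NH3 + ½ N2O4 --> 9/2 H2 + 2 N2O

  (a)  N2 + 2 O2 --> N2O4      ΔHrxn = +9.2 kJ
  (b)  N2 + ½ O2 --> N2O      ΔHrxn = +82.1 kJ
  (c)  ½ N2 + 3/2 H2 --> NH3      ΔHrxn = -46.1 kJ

ΔHrxn = 297.9 kJ

(a) reversed and × 1/2 (N2O4 must end up as a reactant; ×1/2 to match 1/2 N2O4 in the target): (-1/2)·(+9.2) = -4.6 kJ
(b) × 2 (×2 to match 2 N2O in the target): (2)·(+82.1) = +164.2 kJ
(c) reversed and × 3 (reverse to put NH3 on the reactant side; scale by 3 for the 3 NH3): (-3)·(-46.1) = +138.3 kJ
ΔHrxn = (-1/2)·(+9.2) + (2)·(+82.1) + (-3)·(-46.1) = 297.9 kJ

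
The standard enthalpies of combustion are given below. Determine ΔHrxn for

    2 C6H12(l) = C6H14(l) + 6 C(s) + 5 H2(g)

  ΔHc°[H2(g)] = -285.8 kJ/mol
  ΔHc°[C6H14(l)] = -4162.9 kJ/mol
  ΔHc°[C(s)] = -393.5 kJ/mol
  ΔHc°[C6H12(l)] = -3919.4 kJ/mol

ΔHrxn = 114.1 kJ/mol

With combustion enthalpies, reactants minus products:
= [2·(-3919.4)] − [1·(-4162.9) + 6·(-393.5) + 5·(-285.8)]
= 114.1 kJ/mol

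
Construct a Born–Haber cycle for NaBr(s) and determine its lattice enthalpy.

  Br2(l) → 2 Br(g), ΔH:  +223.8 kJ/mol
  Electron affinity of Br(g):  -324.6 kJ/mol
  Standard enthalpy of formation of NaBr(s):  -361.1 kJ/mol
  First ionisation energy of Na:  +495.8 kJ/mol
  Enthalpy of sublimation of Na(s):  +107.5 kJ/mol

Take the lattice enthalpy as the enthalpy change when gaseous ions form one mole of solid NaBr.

ΔHf° = 1·ΔHsub + 1·(ΣIE) + 1/2·D(Br2) + 1·EA + U
-361.1 = 1·(+107.5) + 1·(+495.8) + 1/2·(+223.8) + 1·(-324.6) + U
U = -361.1 − (+390.6) = -751.7 kJ/mol

U = -751.7 kJ/mol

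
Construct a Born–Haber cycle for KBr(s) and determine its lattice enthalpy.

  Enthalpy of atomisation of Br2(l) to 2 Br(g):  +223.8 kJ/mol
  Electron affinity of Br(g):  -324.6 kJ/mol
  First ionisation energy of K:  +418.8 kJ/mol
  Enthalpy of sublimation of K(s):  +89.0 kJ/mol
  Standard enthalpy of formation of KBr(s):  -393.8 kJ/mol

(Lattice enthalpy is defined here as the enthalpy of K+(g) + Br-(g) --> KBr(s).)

U = -688.9 kJ/mol

ΔHf° = 1·ΔHsub + 1·(ΣIE) + 1/2·D(Br2) + 1·EA + U
-393.8 = 1·(+89.0) + 1·(+418.8) + 1/2·(+223.8) + 1·(-324.6) + U
U = -393.8 − (+295.1) = -688.9 kJ/mol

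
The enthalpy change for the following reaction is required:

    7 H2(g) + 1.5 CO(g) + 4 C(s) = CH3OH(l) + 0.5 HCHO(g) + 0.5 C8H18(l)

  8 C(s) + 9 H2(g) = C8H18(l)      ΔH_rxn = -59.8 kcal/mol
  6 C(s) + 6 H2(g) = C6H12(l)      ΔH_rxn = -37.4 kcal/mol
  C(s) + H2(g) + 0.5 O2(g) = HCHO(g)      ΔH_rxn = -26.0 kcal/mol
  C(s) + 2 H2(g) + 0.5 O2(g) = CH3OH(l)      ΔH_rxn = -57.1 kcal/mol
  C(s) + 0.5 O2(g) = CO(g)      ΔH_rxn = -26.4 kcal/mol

equation 1 × 1/2 (×1/2 to match 1/2 C8H18(l) in the target): (1/2)·(-59.8) = -29.9 kcal/mol
equation 2: not needed (C6H12(l) appears nowhere else).
equation 3 × 1/2 (×1/2 to match 1/2 HCHO(g) in the target): (1/2)·(-26.0) = -13.0 kcal/mol
equation 4 as written (CH3OH(l) already on the product side): -57.1 kcal/mol
equation 5 reversed and × 3/2 (CO(g) must end up as a reactant; scale by 3/2 for the 3/2 CO(g)): (-3/2)·(-26.4) = +39.6 kcal/mol
ΔH_rxn = (-29.9) + (-13.0) + (-57.1) + (+39.6) = -60.4 kcal/mol

ΔH_rxn = -60.4 kcal/mol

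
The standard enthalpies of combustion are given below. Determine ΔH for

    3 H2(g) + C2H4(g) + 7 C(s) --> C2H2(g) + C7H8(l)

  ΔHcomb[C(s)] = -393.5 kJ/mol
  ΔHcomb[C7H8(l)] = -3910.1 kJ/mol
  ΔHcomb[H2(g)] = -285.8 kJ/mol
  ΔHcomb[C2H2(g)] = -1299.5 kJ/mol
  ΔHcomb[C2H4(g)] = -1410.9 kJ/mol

ΔH = 186.8 kJ/mol

With combustion enthalpies, reactants minus products:
= [3·(-285.8) + 1·(-1410.9) + 7·(-393.5)] − [1·(-1299.5) + 1·(-3910.1)]
= 186.8 kJ/mol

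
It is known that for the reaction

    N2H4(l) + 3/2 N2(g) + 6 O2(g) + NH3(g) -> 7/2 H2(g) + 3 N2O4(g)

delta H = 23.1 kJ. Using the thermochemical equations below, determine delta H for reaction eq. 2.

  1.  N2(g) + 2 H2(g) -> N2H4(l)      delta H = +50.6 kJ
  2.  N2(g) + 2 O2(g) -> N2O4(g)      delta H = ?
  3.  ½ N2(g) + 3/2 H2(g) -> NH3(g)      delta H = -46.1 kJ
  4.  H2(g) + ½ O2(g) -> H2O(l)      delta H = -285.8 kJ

eq. 1 reversed: -50.6 kJ
eq. 2 × 3: contributes 3·x
eq. 3 reversed: +46.1 kJ
eq. 4: not needed.
+23.1 = (-50.6) + (+46.1) + 3·x
x = (+23.1 − (-4.5)) / (3) = 9.2 kJ

delta H = 9.2 kJ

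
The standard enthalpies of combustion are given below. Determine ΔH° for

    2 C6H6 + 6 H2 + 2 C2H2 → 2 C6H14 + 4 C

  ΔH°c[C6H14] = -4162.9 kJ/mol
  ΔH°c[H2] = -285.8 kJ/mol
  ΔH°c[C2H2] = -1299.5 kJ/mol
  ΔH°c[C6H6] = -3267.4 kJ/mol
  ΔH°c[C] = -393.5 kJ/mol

Using ΔH = Σ nΔHc°(reactants) − Σ nΔHc°(products):
= [2·(-3267.4) + 6·(-285.8) + 2·(-1299.5)] − [2·(-4162.9) + 4·(-393.5)]
= -948.8 kJ/mol

ΔH° = -948.8 kJ/mol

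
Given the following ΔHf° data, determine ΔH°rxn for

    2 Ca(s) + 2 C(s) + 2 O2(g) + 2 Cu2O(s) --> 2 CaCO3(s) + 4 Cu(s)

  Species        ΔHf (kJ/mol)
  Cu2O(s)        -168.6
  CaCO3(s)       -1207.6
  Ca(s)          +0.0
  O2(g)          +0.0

ΔH°rxn = -2078.0 kJ/mol

Products: 2·(-1207.6) + 4·(+0.0) = -2415.2
Reactants: 2·(+0.0) + 2·(+0.0) + 2·(+0.0) + 2·(-168.6) = -337.2
ΔH°rxn = (-2415.2) − (-337.2) = -2078.0 kJ/mol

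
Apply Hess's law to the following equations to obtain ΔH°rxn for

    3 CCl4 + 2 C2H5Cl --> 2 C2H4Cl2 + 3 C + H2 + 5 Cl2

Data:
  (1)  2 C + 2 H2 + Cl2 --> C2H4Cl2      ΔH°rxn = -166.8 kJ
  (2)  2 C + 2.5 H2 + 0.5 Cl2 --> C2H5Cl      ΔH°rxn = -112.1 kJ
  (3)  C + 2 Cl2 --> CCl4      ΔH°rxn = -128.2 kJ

(1) × 2: (2)·(-166.8) = -333.6 kJ
(2) reversed and × 2: (-2)·(-112.1) = +224.2 kJ
(3) reversed and × 3: (-3)·(-128.2) = +384.6 kJ
Since enthalpy is a state function, ΔH°rxn = (-333.6) + (+224.2) + (+384.6) = 275.2 kJ

ΔH°rxn = 275.2 kJ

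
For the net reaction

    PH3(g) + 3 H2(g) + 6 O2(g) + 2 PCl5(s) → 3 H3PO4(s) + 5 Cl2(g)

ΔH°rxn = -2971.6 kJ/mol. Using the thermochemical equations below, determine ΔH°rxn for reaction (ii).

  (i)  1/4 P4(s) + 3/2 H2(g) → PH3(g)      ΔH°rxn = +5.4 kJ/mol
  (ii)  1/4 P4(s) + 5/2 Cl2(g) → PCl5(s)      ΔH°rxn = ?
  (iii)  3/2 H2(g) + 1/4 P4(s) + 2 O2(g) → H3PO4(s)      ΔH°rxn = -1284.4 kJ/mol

(i) reversed: -5.4 kJ/mol
(ii) reversed and × 2: contributes −2·x
(iii) × 3: (3)·(-1284.4) = -3853.2 kJ/mol
-2971.6 = (-5.4) + (-3853.2) − 2·x
x = (-2971.6 − (-3858.6)) / (-2) = -443.5 kJ/mol

ΔH°rxn = -443.5 kJ/mol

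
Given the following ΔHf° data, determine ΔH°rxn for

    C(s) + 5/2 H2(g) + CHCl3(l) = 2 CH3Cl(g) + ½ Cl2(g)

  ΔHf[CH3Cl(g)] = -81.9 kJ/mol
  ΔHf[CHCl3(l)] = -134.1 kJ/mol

Products: 2·(-81.9) + 1/2·(+0.0) = -163.8
Reactants: 1·(+0.0) + 5/2·(+0.0) + 1·(-134.1) = -134.1
ΔH°rxn = (-163.8) − (-134.1) = -29.7 kJ/mol

ΔH°rxn = -29.7 kJ/mol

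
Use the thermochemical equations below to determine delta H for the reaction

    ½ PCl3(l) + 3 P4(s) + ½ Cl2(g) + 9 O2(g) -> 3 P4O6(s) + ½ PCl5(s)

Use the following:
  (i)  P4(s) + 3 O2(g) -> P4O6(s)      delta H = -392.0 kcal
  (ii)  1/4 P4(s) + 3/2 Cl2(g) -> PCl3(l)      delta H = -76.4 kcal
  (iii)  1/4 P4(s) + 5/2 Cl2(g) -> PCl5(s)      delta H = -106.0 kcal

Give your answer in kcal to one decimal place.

delta H = -1190.8 kcal

(i) × 3 (scale by 3 for the 3 P4O6(s)): (3)·(-392.0) = -1176.0 kcal
(ii) reversed and × 1/2 (reverse to put PCl3(l) on the reactant side; scale by 1/2 for the 1/2 PCl3(l)): (-1/2)·(-76.4) = +38.2 kcal
(iii) × 1/2 (×1/2 to match 1/2 PCl5(s) in the target): (1/2)·(-106.0) = -53.0 kcal
Combining the equations, delta H = (-1176.0) + (+38.2) + (-53.0) = -1190.8 kcal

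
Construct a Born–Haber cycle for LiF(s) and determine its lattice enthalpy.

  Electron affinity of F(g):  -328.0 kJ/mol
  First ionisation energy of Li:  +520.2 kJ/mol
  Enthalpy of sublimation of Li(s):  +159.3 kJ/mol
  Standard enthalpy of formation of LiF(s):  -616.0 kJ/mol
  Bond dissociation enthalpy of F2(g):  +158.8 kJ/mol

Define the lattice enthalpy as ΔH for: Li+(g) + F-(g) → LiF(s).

U = -1046.9 kJ/mol

ΔHf° = 1·ΔHsub + 1·(ΣIE) + 1/2·D(F2) + 1·EA + U
-616.0 = 1·(+159.3) + 1·(+520.2) + 1/2·(+158.8) + 1·(-328.0) + U
U = -616.0 − (+430.9) = -1046.9 kJ/mol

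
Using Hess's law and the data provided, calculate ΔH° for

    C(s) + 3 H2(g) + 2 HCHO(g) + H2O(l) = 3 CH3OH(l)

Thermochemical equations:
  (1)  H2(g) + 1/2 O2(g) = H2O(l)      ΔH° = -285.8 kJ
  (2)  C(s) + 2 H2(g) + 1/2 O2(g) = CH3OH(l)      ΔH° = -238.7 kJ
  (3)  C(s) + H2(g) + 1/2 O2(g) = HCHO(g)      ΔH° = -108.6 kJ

(1) reversed (reverse to put H2O(l) on the reactant side): +285.8 kJ
(2) × 3 (×3 to match 3 CH3OH(l) in the target): (3)·(-238.7) = -716.1 kJ
(3) reversed and × 2 (HCHO(g) must end up as a reactant; ×2 to match 2 HCHO(g) in the target): (-2)·(-108.6) = +217.2 kJ
ΔH° = (-1)·(-285.8) + (3)·(-238.7) + (-2)·(-108.6) = -213.1 kJ

ΔH° = -213.1 kJ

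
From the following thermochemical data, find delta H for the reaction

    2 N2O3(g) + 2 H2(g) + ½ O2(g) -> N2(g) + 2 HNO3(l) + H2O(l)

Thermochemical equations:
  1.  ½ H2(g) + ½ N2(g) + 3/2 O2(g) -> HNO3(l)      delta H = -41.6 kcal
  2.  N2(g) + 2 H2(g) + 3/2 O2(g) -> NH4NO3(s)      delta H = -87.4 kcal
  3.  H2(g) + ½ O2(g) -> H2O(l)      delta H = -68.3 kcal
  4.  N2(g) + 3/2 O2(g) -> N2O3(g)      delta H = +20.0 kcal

delta H = -191.5 kcal

eq. 1 × 2: (2)·(-41.6) = -83.2 kcal
eq. 2: not needed.
eq. 3 as written: -68.3 kcal
eq. 4 reversed and × 2: (-2)·(+20.0) = -40.0 kcal
Since enthalpy is a state function, delta H = (2)·(-41.6) + (1)·(-68.3) + (-2)·(+20.0) = -191.5 kcal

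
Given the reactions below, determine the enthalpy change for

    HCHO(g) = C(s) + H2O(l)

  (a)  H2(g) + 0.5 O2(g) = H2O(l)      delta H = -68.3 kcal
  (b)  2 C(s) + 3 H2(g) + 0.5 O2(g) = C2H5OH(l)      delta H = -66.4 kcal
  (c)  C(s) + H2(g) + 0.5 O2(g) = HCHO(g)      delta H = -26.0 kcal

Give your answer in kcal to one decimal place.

delta H = -42.3 kcal

(a) as written: -68.3 kcal
(b): not needed.
(c) reversed: +26.0 kcal
delta H = (1)·(-68.3) + (-1)·(-26.0) = -42.3 kcal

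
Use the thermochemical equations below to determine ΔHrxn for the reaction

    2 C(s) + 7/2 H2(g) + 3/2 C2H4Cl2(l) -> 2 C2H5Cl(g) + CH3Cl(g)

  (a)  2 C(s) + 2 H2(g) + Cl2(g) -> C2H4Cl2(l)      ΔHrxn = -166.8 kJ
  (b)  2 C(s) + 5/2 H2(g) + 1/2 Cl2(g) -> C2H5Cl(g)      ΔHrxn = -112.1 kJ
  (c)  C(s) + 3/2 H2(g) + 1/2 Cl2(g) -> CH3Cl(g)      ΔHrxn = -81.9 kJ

(a) reversed and × 3/2: (-3/2)·(-166.8) = +250.2 kJ
(b) × 2: (2)·(-112.1) = -224.2 kJ
(c) as written: -81.9 kJ
ΔHrxn = (-3/2)·(-166.8) + (2)·(-112.1) + (1)·(-81.9) = -55.9 kJ

ΔHrxn = -55.9 kJ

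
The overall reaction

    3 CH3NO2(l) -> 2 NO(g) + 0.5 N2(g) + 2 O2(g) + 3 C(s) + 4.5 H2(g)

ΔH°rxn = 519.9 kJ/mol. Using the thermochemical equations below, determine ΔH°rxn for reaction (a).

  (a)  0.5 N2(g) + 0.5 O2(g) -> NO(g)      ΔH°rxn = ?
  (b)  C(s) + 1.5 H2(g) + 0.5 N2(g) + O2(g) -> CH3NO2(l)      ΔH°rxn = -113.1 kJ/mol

(a) × 2 (scale by 2 for the 2 NO(g)): contributes 2·x
(b) reversed and × 3 (CH3NO2(l) must end up as a reactant; scale by 3 for the 3 CH3NO2(l)): (-3)·(-113.1) = +339.3 kJ/mol
+519.9 = (+339.3) + 2·x
x = (+519.9 − (+339.3)) / (2) = 90.3 kJ/mol

ΔH°rxn = 90.3 kJ/mol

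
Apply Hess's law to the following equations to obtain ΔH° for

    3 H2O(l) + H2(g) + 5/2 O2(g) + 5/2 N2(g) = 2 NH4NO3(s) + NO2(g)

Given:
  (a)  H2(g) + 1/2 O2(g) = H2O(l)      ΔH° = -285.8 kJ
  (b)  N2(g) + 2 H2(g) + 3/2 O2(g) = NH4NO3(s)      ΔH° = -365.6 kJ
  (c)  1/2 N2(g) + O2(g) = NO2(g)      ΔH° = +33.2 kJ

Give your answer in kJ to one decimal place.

(a) reversed and × 3: (-3)·(-285.8) = +857.4 kJ
(b) × 2: (2)·(-365.6) = -731.2 kJ
(c) as written: +33.2 kJ
Summing the manipulated equations, ΔH° = (+857.4) + (-731.2) + (+33.2) = 159.4 kJ

ΔH° = 159.4 kJ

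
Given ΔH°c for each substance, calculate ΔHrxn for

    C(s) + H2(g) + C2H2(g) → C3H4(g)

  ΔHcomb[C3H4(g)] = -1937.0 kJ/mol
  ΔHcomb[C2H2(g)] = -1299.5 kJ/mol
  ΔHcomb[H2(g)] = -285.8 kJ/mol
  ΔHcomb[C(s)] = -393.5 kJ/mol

With combustion enthalpies, reactants minus products:
= [1·(-393.5) + 1·(-285.8) + 1·(-1299.5)] − [1·(-1937.0)]
= -41.8 kJ/mol

ΔHrxn = -41.8 kJ/mol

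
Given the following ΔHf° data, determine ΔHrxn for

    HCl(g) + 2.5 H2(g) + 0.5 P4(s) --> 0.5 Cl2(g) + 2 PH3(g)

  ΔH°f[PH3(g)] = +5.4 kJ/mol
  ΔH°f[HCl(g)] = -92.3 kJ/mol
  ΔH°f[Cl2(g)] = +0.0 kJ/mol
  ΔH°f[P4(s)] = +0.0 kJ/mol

ΔHrxn = 103.1 kJ/mol

ΔH°rxn = Σ nΔHf°(products) − Σ nΔHf°(reactants).
Products: 1/2·(+0.0) + 2·(+5.4) = +10.8
Reactants: 1·(-92.3) + 5/2·(+0.0) + 1/2·(+0.0) = -92.3
ΔHrxn = (+10.8) − (-92.3) = 103.1 kJ/mol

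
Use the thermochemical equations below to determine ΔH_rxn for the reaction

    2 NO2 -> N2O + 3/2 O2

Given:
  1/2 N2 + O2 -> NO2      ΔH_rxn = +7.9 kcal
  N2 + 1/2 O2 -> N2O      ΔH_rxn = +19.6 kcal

ΔH_rxn = 3.8 kcal

equation 1 reversed and × 2 (NO2 must end up as a reactant; ×2 to match 2 NO2 in the target): (-2)·(+7.9) = -15.8 kcal
equation 2 as written (N2O already on the product side): +19.6 kcal
ΔH_rxn = (-15.8) + (+19.6) = 3.8 kcal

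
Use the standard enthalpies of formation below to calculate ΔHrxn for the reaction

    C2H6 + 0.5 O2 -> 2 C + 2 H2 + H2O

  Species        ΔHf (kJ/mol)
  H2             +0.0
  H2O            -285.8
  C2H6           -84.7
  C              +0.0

ΔH°rxn = Σ nΔHf°(products) − Σ nΔHf°(reactants).
Products: 2·(+0.0) + 2·(+0.0) + 1·(-285.8) = -285.8
Reactants: 1·(-84.7) + 1/2·(+0.0) = -84.7
ΔHrxn = (-285.8) − (-84.7) = -201.1 kJ/mol

ΔHrxn = -201.1 kJ/mol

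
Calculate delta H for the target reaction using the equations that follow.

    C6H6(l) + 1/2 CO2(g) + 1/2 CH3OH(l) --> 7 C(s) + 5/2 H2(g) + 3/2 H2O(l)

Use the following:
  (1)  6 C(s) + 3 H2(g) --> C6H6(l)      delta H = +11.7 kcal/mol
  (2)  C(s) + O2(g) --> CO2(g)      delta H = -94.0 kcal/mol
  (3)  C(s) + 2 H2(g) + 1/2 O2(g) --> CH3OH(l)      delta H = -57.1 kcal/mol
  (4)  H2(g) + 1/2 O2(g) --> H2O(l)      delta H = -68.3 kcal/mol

delta H = -38.6 kcal/mol

(1) reversed: -11.7 kcal/mol
(2) reversed and × 1/2: (-1/2)·(-94.0) = +47.0 kcal/mol
(3) reversed and × 1/2: (-1/2)·(-57.1) = +28.55 kcal/mol
(4) × 3/2: (3/2)·(-68.3) = -102.45 kcal/mol
delta H = (-1)·(+11.7) + (-1/2)·(-94.0) + (-1/2)·(-57.1) + (3/2)·(-68.3) = -38.6 kcal/mol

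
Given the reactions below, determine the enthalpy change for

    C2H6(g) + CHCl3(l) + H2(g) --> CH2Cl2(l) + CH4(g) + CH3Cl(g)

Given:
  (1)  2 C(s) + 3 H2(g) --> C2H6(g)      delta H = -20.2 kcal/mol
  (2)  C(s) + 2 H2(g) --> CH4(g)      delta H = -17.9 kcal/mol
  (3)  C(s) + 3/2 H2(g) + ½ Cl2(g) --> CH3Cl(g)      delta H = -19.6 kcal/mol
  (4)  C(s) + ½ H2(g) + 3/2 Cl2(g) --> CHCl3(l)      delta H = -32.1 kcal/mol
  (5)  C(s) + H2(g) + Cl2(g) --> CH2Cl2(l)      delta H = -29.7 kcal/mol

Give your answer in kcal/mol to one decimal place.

(1) reversed (C2H6(g) must end up as a reactant): +20.2 kcal/mol
(2) as written (CH4(g) already on the product side): -17.9 kcal/mol
(3) as written (CH3Cl(g) already on the product side): -19.6 kcal/mol
(4) reversed (reverse to put CHCl3(l) on the reactant side): +32.1 kcal/mol
(5) as written (CH2Cl2(l) already on the product side): -29.7 kcal/mol
delta H = (-1)·(-20.2) + (1)·(-17.9) + (1)·(-19.6) + (-1)·(-32.1) + (1)·(-29.7) = -14.9 kcal/mol

delta H = -14.9 kcal/mol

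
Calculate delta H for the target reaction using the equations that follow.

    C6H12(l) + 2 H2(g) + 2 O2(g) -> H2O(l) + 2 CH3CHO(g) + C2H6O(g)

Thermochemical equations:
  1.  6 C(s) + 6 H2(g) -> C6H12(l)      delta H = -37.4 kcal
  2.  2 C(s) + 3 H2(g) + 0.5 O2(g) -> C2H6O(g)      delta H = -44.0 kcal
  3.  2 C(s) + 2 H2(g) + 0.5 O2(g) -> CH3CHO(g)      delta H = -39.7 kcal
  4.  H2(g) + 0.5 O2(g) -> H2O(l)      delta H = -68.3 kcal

delta H = -154.3 kcal

eq. 1 reversed (reverse to put C6H12(l) on the reactant side): +37.4 kcal
eq. 2 as written (C2H6O(g) already on the product side): -44.0 kcal
eq. 3 × 2 (×2 to match 2 CH3CHO(g) in the target): (2)·(-39.7) = -79.4 kcal
eq. 4 as written (H2O(l) already on the product side): -68.3 kcal
delta H = (-1)·(-37.4) + (1)·(-44.0) + (2)·(-39.7) + (1)·(-68.3) = -154.3 kcal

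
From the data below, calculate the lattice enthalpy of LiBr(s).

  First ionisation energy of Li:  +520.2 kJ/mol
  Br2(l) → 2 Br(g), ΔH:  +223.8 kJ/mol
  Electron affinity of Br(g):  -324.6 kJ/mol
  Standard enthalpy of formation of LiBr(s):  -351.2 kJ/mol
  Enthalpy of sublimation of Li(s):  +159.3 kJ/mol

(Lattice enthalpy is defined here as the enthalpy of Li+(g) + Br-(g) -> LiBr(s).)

U = -818.0 kJ/mol

ΔHf° = 1·ΔHsub + 1·(ΣIE) + 1/2·D(Br2) + 1·EA + U
-351.2 = 1·(+159.3) + 1·(+520.2) + 1/2·(+223.8) + 1·(-324.6) + U
U = -351.2 − (+466.8) = -818.0 kJ/mol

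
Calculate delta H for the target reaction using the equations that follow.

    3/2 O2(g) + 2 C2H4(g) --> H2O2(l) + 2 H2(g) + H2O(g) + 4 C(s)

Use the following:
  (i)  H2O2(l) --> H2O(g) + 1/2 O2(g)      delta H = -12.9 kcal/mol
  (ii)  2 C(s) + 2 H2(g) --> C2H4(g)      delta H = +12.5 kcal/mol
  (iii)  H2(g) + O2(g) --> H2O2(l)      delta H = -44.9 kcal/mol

delta H = -127.7 kcal/mol

(i) as written (H2O(g) already on the product side): -12.9 kcal/mol
(ii) reversed and × 2 (reverse to put C2H4(g) on the reactant side; scale by 2 for the 2 C2H4(g)): (-2)·(+12.5) = -25.0 kcal/mol
(iii) × 2: (2)·(-44.9) = -89.8 kcal/mol
Combining the equations, delta H = (-12.9) + (-25.0) + (-89.8) = -127.7 kcal/mol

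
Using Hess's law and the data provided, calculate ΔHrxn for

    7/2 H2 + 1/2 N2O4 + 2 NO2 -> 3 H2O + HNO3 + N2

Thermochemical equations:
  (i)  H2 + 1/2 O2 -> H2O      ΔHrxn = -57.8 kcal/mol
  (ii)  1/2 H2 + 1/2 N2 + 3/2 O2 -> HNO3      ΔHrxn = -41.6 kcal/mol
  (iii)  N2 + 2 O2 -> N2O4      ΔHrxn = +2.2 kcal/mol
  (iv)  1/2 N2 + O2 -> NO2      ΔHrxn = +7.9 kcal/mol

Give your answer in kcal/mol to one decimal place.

ΔHrxn = -231.9 kcal/mol

(i) × 3 (×3 to match 3 H2O in the target): (3)·(-57.8) = -173.4 kcal/mol
(ii) as written (HNO3 already on the product side): -41.6 kcal/mol
(iii) reversed and × 1/2 (N2O4 must end up as a reactant; ×1/2 to match 1/2 N2O4 in the target): (-1/2)·(+2.2) = -1.1 kcal/mol
(iv) reversed and × 2 (reverse to put NO2 on the reactant side; scale by 2 for the 2 NO2): (-2)·(+7.9) = -15.8 kcal/mol
Combining the equations, ΔHrxn = (-173.4) + (-41.6) + (-1.1) + (-15.8) = -231.9 kcal/mol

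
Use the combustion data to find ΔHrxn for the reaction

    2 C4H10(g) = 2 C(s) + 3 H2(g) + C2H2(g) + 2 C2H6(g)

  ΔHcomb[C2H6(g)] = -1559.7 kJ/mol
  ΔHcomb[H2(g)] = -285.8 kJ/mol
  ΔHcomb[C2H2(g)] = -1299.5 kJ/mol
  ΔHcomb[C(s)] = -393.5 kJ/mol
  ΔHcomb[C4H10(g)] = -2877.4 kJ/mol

ΔHrxn = 308.5 kJ/mol

With combustion enthalpies, reactants minus products:
= [2·(-2877.4)] − [2·(-393.5) + 3·(-285.8) + 1·(-1299.5) + 2·(-1559.7)]
= 308.5 kJ/mol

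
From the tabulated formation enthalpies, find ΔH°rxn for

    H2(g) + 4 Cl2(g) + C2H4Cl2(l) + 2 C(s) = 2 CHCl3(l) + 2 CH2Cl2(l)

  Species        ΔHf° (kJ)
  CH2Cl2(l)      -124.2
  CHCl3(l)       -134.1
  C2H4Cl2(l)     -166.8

ΔH°rxn = -349.8 kJ

ΔH°rxn = Σ nΔHf°(products) − Σ nΔHf°(reactants).
Products: 2·(-134.1) + 2·(-124.2) = -516.6
Reactants: 1·(+0.0) + 4·(+0.0) + 1·(-166.8) + 2·(+0.0) = -166.8
ΔH°rxn = (-516.6) − (-166.8) = -349.8 kJ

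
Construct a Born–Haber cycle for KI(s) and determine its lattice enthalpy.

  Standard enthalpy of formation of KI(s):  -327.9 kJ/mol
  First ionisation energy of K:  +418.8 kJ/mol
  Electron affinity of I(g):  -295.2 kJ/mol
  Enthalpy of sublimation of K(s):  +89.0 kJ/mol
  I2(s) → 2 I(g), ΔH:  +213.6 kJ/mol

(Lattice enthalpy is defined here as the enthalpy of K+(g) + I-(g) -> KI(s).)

U = -647.3 kJ/mol

ΔHf° = 1·ΔHsub + 1·(ΣIE) + 1/2·D(I2) + 1·EA + U
-327.9 = 1·(+89.0) + 1·(+418.8) + 1/2·(+213.6) + 1·(-295.2) + U
U = -327.9 − (+319.4) = -647.3 kJ/mol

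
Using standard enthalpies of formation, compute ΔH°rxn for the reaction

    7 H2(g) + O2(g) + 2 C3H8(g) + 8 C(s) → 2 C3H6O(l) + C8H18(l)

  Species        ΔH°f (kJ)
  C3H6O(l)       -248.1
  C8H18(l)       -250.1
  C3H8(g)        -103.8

Products: 2·(-248.1) + 1·(-250.1) = -746.3
Reactants: 7·(+0.0) + 1·(+0.0) + 2·(-103.8) + 8·(+0.0) = -207.6
ΔH°rxn = (-746.3) − (-207.6) = -538.7 kJ

ΔH°rxn = -538.7 kJ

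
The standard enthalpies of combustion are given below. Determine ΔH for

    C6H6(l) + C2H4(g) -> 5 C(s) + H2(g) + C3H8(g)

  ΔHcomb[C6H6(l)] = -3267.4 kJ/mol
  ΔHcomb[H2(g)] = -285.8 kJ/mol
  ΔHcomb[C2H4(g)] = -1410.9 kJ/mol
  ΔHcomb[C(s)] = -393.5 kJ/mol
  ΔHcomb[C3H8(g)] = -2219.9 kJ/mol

Using ΔH = Σ nΔHc°(reactants) − Σ nΔHc°(products):
= [1·(-3267.4) + 1·(-1410.9)] − [5·(-393.5) + 1·(-285.8) + 1·(-2219.9)]
= -205.1 kJ/mol

ΔH = -205.1 kJ/mol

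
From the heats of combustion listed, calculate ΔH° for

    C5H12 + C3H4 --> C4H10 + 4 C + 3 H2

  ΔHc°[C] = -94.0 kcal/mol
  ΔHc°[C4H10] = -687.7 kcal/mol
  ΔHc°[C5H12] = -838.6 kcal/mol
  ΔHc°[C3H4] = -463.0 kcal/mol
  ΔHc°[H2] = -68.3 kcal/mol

Using ΔH = Σ nΔHc°(reactants) − Σ nΔHc°(products):
= [1·(-838.6) + 1·(-463.0)] − [1·(-687.7) + 4·(-94.0) + 3·(-68.3)]
= -33.0 kcal/mol

ΔH° = -33.0 kcal/mol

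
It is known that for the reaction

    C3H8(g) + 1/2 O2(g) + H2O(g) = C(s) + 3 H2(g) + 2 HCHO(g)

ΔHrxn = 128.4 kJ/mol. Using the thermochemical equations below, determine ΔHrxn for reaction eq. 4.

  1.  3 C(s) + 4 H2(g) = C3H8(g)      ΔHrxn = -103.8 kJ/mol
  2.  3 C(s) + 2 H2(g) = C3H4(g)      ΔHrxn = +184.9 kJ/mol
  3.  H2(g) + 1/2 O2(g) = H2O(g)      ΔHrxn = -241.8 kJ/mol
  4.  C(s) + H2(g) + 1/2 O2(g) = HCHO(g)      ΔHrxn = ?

eq. 1 reversed (C3H8(g) must end up as a reactant): +103.8 kJ/mol
eq. 2: not needed (C3H4(g) appears nowhere else).
eq. 3 reversed (reverse to put H2O(g) on the reactant side): +241.8 kJ/mol
eq. 4 × 2 (×2 to match 2 HCHO(g) in the target): contributes 2·x
+128.4 = (+103.8) + (+241.8) + 2·x
x = (+128.4 − (+345.6)) / (2) = -108.6 kJ/mol

ΔHrxn = -108.6 kJ/mol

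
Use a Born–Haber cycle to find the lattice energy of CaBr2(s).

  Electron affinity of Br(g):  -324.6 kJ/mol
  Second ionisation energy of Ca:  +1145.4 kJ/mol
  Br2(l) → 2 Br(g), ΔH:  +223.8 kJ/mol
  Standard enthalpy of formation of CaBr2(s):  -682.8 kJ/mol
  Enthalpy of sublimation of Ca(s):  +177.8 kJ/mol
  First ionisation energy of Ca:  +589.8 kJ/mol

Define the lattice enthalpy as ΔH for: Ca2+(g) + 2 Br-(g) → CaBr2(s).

U = -2170.4 kJ/mol

ΔHf° = 1·ΔHsub + 1·(ΣIE) + 1·D(Br2) + 2·EA + U
-682.8 = 1·(+177.8) + 1·(+1735.2) + 1·(+223.8) + 2·(-324.6) + U
U = -682.8 − (+1487.6) = -2170.4 kJ/mol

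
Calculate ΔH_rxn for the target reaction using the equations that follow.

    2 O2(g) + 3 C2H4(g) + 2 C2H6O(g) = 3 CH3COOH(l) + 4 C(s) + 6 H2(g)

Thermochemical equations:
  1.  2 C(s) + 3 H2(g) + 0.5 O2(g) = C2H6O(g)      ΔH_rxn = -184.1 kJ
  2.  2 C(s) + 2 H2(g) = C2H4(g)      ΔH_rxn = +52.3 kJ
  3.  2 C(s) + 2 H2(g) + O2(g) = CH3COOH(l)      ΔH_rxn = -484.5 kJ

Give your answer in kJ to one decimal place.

ΔH_rxn = -1242.2 kJ

eq. 1 reversed and × 2: (-2)·(-184.1) = +368.2 kJ
eq. 2 reversed and × 3: (-3)·(+52.3) = -156.9 kJ
eq. 3 × 3: (3)·(-484.5) = -1453.5 kJ
By Hess's law, ΔH_rxn = (-2)·(-184.1) + (-3)·(+52.3) + (3)·(-484.5) = -1242.2 kJ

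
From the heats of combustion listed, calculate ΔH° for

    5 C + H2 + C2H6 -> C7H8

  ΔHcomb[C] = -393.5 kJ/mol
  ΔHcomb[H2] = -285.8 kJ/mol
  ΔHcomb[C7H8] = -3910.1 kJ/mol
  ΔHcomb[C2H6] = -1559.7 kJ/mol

Using ΔH = Σ nΔHc°(reactants) − Σ nΔHc°(products):
= [5·(-393.5) + 1·(-285.8) + 1·(-1559.7)] − [1·(-3910.1)]
= 97.1 kJ/mol

ΔH° = 97.1 kJ/mol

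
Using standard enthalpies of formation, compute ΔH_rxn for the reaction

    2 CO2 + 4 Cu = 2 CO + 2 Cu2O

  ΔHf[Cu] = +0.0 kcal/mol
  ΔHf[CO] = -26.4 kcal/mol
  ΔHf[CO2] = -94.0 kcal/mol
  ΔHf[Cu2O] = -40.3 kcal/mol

ΔH°rxn = Σ nΔHf°(products) − Σ nΔHf°(reactants).
Products: 2·(-26.4) + 2·(-40.3) = -133.4
Reactants: 2·(-94.0) + 4·(+0.0) = -188.0
ΔH_rxn = (-133.4) − (-188.0) = 54.6 kcal/mol

ΔH_rxn = 54.6 kcal/mol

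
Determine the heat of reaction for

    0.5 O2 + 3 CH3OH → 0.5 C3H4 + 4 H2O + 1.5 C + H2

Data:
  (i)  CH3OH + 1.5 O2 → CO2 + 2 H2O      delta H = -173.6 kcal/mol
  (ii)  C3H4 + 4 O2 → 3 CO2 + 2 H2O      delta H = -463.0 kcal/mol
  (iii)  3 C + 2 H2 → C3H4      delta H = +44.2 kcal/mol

(i) × 3: (3)·(-173.6) = -520.8 kcal/mol
(ii) reversed: +463.0 kcal/mol
(iii) reversed and × 1/2: (-1/2)·(+44.2) = -22.1 kcal/mol
Combining the equations, delta H = (3)·(-173.6) + (-1)·(-463.0) + (-1/2)·(+44.2) = -79.9 kcal/mol

delta H = -79.9 kcal/mol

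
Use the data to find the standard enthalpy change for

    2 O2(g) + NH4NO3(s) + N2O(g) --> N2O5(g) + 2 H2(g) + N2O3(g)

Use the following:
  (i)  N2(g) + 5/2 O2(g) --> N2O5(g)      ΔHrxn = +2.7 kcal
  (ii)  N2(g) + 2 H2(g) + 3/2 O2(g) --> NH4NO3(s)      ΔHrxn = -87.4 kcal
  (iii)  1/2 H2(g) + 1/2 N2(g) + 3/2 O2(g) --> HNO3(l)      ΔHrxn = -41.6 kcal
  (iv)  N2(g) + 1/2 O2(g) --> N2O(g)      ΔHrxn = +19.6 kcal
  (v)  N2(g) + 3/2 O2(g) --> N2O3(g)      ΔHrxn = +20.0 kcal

(i) as written (N2O5(g) already on the product side): +2.7 kcal
(ii) reversed (reverse to put NH4NO3(s) on the reactant side): +87.4 kcal
(iii): not needed (HNO3(l) appears nowhere else).
(iv) reversed (N2O(g) must end up as a reactant): -19.6 kcal
(v) as written (N2O3(g) already on the product side): +20.0 kcal
ΔHrxn = (+2.7) + (+87.4) + (-19.6) + (+20.0) = 90.5 kcal

ΔHrxn = 90.5 kcal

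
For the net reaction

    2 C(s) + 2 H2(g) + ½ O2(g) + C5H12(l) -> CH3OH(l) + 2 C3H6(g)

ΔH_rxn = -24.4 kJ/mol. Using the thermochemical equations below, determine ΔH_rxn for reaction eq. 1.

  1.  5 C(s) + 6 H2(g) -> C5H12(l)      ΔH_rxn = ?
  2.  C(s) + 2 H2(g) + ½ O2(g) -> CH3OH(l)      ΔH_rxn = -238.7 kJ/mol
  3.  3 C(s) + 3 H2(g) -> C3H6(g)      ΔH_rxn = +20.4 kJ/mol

ΔH_rxn = -173.5 kJ/mol

eq. 1 reversed: contributes −x
eq. 2 as written: -238.7 kJ/mol
eq. 3 × 2: (2)·(+20.4) = +40.8 kJ/mol
-24.4 = (-238.7) + (+40.8) − x
x = (-24.4 − (-197.9)) / (-1) = -173.5 kJ/mol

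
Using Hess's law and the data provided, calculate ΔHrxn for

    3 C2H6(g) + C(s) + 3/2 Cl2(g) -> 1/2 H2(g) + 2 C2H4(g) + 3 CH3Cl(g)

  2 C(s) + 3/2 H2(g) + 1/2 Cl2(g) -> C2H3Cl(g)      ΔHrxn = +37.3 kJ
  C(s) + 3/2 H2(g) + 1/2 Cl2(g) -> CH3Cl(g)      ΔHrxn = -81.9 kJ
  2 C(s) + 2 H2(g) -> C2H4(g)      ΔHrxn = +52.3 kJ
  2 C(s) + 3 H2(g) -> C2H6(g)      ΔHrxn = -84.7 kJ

equation 1: not needed (C2H3Cl(g) appears nowhere else).
equation 2 × 3 (×3 to match 3 CH3Cl(g) in the target): (3)·(-81.9) = -245.7 kJ
equation 3 × 2 (scale by 2 for the 2 C2H4(g)): (2)·(+52.3) = +104.6 kJ
equation 4 reversed and × 3 (reverse to put C2H6(g) on the reactant side; scale by 3 for the 3 C2H6(g)): (-3)·(-84.7) = +254.1 kJ
ΔHrxn = (-245.7) + (+104.6) + (+254.1) = 113.0 kJ

ΔHrxn = 113.0 kJ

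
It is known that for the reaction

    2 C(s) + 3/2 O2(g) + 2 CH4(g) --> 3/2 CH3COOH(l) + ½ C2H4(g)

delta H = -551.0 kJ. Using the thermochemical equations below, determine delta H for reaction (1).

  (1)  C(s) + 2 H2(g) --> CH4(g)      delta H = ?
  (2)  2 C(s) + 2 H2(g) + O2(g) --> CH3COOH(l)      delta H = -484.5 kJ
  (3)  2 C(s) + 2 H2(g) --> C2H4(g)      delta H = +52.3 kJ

delta H = -74.8 kJ

(1) reversed and × 2 (reverse to put CH4(g) on the reactant side; scale by 2 for the 2 CH4(g)): contributes −2·x
(2) × 3/2 (×3/2 to match 3/2 CH3COOH(l) in the target): (3/2)·(-484.5) = -726.75 kJ
(3) × 1/2 (×1/2 to match 1/2 C2H4(g) in the target): (1/2)·(+52.3) = +26.15 kJ
-551.0 = (-726.75) + (+26.15) − 2·x
x = (-551.0 − (-700.6)) / (-2) = -74.8 kJ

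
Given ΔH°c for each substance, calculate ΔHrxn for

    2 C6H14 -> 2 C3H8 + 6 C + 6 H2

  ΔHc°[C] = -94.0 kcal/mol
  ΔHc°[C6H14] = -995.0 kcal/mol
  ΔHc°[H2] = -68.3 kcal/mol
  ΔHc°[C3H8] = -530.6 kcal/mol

Using ΔH = Σ nΔHc°(reactants) − Σ nΔHc°(products):
= [2·(-995.0)] − [2·(-530.6) + 6·(-94.0) + 6·(-68.3)]
= 45.0 kcal/mol

ΔHrxn = 45.0 kcal/mol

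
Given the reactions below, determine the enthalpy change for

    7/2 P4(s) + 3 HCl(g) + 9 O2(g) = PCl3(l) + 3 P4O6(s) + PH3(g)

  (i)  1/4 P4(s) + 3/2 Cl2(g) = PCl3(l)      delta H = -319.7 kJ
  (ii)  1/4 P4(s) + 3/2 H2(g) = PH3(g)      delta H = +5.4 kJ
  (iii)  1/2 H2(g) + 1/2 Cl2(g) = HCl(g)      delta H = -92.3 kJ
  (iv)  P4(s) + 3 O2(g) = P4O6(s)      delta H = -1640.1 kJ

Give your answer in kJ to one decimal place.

(i) as written (PCl3(l) already on the product side): -319.7 kJ
(ii) as written (PH3(g) already on the product side): +5.4 kJ
(iii) reversed and × 3 (HCl(g) must end up as a reactant; ×3 to match 3 HCl(g) in the target): (-3)·(-92.3) = +276.9 kJ
(iv) × 3 (×3 to match 3 P4O6(s) in the target): (3)·(-1640.1) = -4920.3 kJ
delta H = (1)·(-319.7) + (1)·(+5.4) + (-3)·(-92.3) + (3)·(-1640.1) = -4957.7 kJ

delta H = -4957.7 kJ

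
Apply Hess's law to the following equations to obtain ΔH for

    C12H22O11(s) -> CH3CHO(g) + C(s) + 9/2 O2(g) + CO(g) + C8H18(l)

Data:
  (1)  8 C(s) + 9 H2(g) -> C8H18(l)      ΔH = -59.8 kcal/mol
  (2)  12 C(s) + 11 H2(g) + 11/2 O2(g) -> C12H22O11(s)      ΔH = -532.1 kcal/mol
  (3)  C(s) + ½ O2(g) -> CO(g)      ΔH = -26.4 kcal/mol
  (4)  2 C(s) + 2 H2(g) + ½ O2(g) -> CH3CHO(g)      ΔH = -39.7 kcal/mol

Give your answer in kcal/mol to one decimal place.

ΔH = 406.2 kcal/mol

(1) as written: -59.8 kcal/mol
(2) reversed: +532.1 kcal/mol
(3) as written: -26.4 kcal/mol
(4) as written: -39.7 kcal/mol
By Hess's law, ΔH = (-59.8) + (+532.1) + (-26.4) + (-39.7) = 406.2 kcal/mol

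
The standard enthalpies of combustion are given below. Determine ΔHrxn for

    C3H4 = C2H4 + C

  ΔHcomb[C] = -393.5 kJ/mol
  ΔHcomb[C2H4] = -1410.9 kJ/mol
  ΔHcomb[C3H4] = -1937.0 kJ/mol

ΔHrxn = -132.6 kJ/mol

Using ΔH = Σ nΔHc°(reactants) − Σ nΔHc°(products):
= [1·(-1937.0)] − [1·(-1410.9) + 1·(-393.5)]
= -132.6 kJ/mol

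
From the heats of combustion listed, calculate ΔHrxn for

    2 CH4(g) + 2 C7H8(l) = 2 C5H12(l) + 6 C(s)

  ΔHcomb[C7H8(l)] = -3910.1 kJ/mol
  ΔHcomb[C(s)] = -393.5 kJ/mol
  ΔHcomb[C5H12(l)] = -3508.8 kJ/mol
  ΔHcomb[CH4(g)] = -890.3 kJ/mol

ΔHrxn = -222.2 kJ/mol

Using ΔH = Σ nΔHc°(reactants) − Σ nΔHc°(products):
= [2·(-890.3) + 2·(-3910.1)] − [2·(-3508.8) + 6·(-393.5)]
= -222.2 kJ/mol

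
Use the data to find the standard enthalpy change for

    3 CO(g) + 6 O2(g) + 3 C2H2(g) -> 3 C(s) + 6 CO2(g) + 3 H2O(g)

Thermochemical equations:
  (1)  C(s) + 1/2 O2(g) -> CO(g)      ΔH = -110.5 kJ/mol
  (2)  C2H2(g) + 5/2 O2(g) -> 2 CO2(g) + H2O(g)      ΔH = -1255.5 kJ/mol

ΔH = -3435.0 kJ/mol

(1) reversed and × 3 (CO(g) must end up as a reactant; scale by 3 for the 3 CO(g)): (-3)·(-110.5) = +331.5 kJ/mol
(2) × 3 (×3 to match 3 C2H2(g) in the target): (3)·(-1255.5) = -3766.5 kJ/mol
ΔH = (+331.5) + (-3766.5) = -3435.0 kJ/mol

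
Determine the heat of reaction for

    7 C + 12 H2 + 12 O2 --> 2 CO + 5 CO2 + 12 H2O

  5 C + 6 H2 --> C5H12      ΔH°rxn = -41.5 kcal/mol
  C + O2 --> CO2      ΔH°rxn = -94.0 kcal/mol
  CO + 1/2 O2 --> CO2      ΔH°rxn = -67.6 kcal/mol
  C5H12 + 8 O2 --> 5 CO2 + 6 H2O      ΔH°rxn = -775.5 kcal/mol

ΔH°rxn = -1216.8 kcal/mol

equation 1 × 2 (×2 to match 12 H2 in the target): (2)·(-41.5) = -83.0 kcal/mol
equation 2 reversed and × 3: (-3)·(-94.0) = +282.0 kcal/mol
equation 3 reversed and × 2 (reverse to put CO on the product side; ×2 to match 2 CO in the target): (-2)·(-67.6) = +135.2 kcal/mol
equation 4 × 2 (×2 to match 12 H2O in the target): (2)·(-775.5) = -1551.0 kcal/mol
ΔH°rxn = (-83.0) + (+282.0) + (+135.2) + (-1551.0) = -1216.8 kcal/mol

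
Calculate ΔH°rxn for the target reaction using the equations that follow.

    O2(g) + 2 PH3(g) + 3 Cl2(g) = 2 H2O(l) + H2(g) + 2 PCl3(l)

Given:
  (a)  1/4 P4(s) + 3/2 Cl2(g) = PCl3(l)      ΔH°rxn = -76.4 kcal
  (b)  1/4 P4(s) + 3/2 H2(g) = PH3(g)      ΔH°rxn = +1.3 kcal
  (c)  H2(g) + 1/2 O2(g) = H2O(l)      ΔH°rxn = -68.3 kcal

ΔH°rxn = -292.0 kcal

(a) × 2 (×2 to match 2 PCl3(l) in the target): (2)·(-76.4) = -152.8 kcal
(b) reversed and × 2 (PH3(g) must end up as a reactant; scale by 2 for the 2 PH3(g)): (-2)·(+1.3) = -2.6 kcal
(c) × 2 (×2 to match 2 H2O(l) in the target): (2)·(-68.3) = -136.6 kcal
Summing the manipulated equations, ΔH°rxn = (-152.8) + (-2.6) + (-136.6) = -292.0 kcal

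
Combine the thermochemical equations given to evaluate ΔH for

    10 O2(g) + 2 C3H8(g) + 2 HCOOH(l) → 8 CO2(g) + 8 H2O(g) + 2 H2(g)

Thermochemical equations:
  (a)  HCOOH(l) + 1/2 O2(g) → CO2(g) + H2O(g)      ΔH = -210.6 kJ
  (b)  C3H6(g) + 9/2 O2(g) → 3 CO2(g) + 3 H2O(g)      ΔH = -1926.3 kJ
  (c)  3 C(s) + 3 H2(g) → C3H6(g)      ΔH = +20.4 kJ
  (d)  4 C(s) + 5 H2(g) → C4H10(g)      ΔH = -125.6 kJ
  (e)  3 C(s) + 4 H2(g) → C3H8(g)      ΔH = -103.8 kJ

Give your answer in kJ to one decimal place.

ΔH = -4025.4 kJ

(a) × 2: (2)·(-210.6) = -421.2 kJ
(b) × 2: (2)·(-1926.3) = -3852.6 kJ
(c) × 2: (2)·(+20.4) = +40.8 kJ
(d): not needed.
(e) reversed and × 2: (-2)·(-103.8) = +207.6 kJ
ΔH = (-421.2) + (-3852.6) + (+40.8) + (+207.6) = -4025.4 kJ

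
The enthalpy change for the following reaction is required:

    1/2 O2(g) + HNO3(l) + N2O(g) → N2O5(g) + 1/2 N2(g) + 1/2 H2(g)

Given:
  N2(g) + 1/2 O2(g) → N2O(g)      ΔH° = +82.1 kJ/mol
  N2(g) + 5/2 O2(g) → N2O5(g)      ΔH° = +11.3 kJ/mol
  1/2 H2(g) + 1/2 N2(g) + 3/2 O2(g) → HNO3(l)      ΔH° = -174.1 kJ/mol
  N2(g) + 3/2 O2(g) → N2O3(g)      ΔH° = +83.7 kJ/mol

ΔH° = 103.3 kJ/mol

equation 1 reversed: -82.1 kJ/mol
equation 2 as written: +11.3 kJ/mol
equation 3 reversed: +174.1 kJ/mol
equation 4: not needed.
Combining the equations, ΔH° = (-1)·(+82.1) + (1)·(+11.3) + (-1)·(-174.1) = 103.3 kJ/mol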